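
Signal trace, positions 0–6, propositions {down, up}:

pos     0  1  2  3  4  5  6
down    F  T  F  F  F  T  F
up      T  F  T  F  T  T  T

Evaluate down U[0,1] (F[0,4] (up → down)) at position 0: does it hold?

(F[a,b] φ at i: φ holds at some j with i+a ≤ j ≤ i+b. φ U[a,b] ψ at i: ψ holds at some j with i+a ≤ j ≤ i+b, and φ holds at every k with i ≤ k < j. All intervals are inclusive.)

Need some j in [0,1] with F[0,4] (up → down), and down at every k in [0,j-1].
  j=0: F[0,4] (up → down) holds; no prefix to check → satisfied.

Holds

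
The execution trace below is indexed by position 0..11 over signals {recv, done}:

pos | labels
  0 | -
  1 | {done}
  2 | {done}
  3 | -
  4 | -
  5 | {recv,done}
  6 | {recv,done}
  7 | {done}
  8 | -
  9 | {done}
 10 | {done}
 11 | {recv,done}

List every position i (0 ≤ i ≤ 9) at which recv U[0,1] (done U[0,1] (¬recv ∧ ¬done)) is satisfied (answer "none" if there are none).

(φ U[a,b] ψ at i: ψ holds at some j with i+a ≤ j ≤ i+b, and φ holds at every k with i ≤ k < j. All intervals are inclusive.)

0, 2, 3, 4, 6, 7, 8

Evaluate at each i in [0,9]:
  i=0: ✓ (rhs at j=0)
  i=1: ✗ (lhs fails at k=1 before rhs at j=2)
  i=2: ✓ (rhs at j=2)
  i=3: ✓ (rhs at j=3)
  i=4: ✓ (rhs at j=4)
  i=5: ✗ (no rhs in [5,6])
  i=6: ✓ (rhs at j=7; lhs holds on [6,6])
  i=7: ✓ (rhs at j=7)
  i=8: ✓ (rhs at j=8)
  i=9: ✗ (no rhs in [9,10])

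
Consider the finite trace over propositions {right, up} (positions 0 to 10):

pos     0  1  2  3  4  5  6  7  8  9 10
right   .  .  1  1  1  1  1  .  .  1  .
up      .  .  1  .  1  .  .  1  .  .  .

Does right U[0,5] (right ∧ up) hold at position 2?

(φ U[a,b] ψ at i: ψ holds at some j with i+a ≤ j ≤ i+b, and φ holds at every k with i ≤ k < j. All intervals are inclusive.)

Need some j in [2,7] with (right ∧ up), and right at every k in [2,j-1].
  j=2: (right ∧ up) holds; no prefix to check → satisfied.

True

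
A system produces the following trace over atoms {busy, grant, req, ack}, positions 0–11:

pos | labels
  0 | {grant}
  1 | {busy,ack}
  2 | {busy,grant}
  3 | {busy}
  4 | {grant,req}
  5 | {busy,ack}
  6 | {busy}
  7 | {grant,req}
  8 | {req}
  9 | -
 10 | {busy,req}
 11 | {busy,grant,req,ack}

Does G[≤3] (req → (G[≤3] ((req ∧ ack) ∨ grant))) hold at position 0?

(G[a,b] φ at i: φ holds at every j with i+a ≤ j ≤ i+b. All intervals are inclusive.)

Check (req → (G[≤3] ((req ∧ ack) ∨ grant))) at every j in [0,3]:
  j=0: antecedent false → ✓
  j=1: antecedent false → ✓
  j=2: antecedent false → ✓
  j=3: antecedent false → ✓
All positions satisfy it → formula holds.

Holds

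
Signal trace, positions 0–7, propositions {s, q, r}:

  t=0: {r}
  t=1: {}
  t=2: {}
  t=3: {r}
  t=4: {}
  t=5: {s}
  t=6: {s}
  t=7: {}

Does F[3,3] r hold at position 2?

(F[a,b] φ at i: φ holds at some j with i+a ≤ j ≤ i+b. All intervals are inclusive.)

No

Check r at each j in [5,5]:
  j=5: false
No position in the window satisfies it → formula fails.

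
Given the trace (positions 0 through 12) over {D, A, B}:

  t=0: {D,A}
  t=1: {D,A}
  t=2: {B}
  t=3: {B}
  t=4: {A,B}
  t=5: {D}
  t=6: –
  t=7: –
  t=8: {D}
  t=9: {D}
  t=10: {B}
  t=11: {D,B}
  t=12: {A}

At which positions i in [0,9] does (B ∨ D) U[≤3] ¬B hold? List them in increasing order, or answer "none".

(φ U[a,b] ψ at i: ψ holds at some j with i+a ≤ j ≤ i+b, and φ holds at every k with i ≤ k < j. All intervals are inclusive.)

Evaluate at each i in [0,9]:
  i=0: ✓ (rhs at j=0)
  i=1: ✓ (rhs at j=1)
  i=2: ✓ (rhs at j=5; lhs holds on [2,4])
  i=3: ✓ (rhs at j=5; lhs holds on [3,4])
  i=4: ✓ (rhs at j=5; lhs holds on [4,4])
  i=5: ✓ (rhs at j=5)
  i=6: ✓ (rhs at j=6)
  i=7: ✓ (rhs at j=7)
  i=8: ✓ (rhs at j=8)
  i=9: ✓ (rhs at j=9)

0, 1, 2, 3, 4, 5, 6, 7, 8, 9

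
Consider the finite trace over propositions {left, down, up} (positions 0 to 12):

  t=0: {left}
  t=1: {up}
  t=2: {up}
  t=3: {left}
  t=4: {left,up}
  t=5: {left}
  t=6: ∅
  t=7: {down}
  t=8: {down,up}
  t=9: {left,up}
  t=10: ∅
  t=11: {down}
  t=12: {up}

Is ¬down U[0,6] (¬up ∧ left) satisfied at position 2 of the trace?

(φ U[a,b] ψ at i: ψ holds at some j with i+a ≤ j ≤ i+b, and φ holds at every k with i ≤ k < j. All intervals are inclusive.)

Yes

Need some j in [2,8] with (¬up ∧ left), and ¬down at every k in [2,j-1].
  j=2: (¬up ∧ left) false.
  j=3: (¬up ∧ left) holds; ¬down holds at every k in [2,2] → satisfied.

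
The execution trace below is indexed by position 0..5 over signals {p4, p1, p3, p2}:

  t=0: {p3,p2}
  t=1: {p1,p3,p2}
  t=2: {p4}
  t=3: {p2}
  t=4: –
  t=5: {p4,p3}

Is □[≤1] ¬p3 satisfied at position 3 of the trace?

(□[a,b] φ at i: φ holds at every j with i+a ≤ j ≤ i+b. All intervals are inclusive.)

Check ¬p3 at every j in [3,4]:
  j=3: true
  j=4: true
All positions satisfy it → formula holds.

True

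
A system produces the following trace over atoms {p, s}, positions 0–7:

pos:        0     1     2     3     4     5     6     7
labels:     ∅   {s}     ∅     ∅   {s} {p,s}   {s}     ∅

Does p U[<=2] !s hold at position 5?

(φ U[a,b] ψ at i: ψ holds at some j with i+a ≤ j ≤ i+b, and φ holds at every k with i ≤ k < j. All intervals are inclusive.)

Need some j in [5,7] with !s, and p at every k in [5,j-1].
  j=5: !s false.
  j=6: !s false.
  j=7: !s holds, but p fails at k=6 → not this j.
No j in the window works → until fails.

Does not hold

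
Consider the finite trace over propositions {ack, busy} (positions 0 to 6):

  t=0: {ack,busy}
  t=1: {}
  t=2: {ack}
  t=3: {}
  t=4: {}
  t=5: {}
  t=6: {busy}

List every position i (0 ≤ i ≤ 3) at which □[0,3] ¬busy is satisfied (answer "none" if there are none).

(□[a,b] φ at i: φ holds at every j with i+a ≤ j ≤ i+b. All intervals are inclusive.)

Evaluate at each i in [0,3]:
  i=0: ✗ (fails at j=0)
  i=1: ✓ (all of [1,4])
  i=2: ✓ (all of [2,5])
  i=3: ✗ (fails at j=6)

1, 2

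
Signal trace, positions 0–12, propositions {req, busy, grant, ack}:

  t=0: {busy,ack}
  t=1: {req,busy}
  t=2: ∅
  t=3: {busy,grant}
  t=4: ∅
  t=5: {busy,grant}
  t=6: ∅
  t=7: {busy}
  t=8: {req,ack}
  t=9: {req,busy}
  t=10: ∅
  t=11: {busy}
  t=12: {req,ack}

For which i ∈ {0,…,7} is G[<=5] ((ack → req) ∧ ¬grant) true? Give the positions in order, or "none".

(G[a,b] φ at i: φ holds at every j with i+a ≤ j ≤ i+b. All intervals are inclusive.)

Evaluate at each i in [0,7]:
  i=0: ✗ (fails at j=0)
  i=1: ✗ (fails at j=3)
  i=2: ✗ (fails at j=3)
  i=3: ✗ (fails at j=3)
  i=4: ✗ (fails at j=5)
  i=5: ✗ (fails at j=5)
  i=6: ✓ (all of [6,11])
  i=7: ✓ (all of [7,12])

6, 7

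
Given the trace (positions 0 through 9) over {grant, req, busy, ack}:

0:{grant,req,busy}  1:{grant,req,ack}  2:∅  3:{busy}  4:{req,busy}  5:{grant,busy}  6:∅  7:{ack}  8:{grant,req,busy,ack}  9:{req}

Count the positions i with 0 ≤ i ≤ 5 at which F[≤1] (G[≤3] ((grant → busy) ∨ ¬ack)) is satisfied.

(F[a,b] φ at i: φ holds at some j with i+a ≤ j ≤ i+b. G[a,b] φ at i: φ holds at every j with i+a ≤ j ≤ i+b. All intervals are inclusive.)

Evaluate at each i in [0,5]:
  i=0: ✗ (none in [0,1])
  i=1: ✓ (witness j=2)
  i=2: ✓ (witness j=2)
  i=3: ✓ (witness j=3)
  i=4: ✓ (witness j=4)
  i=5: ✓ (witness j=5)
Positions where it holds: {1, 2, 3, 4, 5} → 5.

5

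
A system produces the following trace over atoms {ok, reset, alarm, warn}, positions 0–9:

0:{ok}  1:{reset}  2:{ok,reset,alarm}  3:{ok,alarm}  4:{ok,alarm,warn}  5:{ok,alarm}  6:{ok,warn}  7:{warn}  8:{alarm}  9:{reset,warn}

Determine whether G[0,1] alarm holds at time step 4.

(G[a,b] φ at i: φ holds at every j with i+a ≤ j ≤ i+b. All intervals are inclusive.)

Check alarm at every j in [4,5]:
  j=4: true
  j=5: true
All positions satisfy it → formula holds.

Holds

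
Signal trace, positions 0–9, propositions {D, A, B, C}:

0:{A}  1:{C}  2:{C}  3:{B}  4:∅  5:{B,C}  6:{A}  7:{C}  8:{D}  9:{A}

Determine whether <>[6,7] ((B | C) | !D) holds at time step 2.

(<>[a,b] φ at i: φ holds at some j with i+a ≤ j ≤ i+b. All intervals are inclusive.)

Holds

Check ((B | C) | !D) at each j in [8,9]:
  j=8: false
  j=9: true
Found at j=9 → formula holds.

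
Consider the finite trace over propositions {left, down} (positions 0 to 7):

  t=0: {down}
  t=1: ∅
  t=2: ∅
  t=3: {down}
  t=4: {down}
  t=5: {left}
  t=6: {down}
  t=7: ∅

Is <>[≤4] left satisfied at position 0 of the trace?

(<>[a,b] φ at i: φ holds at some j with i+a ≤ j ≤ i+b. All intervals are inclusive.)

Does not hold

Check left at each j in [0,4]:
  j=0: false
  j=1: false
  j=2: false
  j=3: false
  j=4: false
No position in the window satisfies it → formula fails.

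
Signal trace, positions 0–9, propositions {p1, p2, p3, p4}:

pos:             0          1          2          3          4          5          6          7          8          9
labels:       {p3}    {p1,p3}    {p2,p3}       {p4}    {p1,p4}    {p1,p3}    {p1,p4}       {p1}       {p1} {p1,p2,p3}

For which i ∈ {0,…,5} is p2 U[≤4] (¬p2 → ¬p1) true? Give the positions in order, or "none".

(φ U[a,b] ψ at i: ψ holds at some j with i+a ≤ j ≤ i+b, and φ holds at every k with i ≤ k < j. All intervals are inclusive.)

0, 2, 3

Evaluate at each i in [0,5]:
  i=0: ✓ (rhs at j=0)
  i=1: ✗ (lhs fails at k=1 before rhs at j=2)
  i=2: ✓ (rhs at j=2)
  i=3: ✓ (rhs at j=3)
  i=4: ✗ (no rhs in [4,8])
  i=5: ✗ (lhs fails at k=5 before rhs at j=9)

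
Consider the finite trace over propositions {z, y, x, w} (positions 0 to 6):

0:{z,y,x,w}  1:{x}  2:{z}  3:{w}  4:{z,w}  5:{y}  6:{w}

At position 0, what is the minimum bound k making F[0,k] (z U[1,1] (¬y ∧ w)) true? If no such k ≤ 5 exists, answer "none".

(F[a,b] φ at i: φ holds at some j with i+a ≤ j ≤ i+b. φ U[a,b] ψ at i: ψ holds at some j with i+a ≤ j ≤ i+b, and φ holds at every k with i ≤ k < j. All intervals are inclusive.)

Scan j = 0,1,… for (z U[1,1] (¬y ∧ w)):
  j=0: fails
  j=1: fails
  j=2: holds
First hit at j=2, so smallest k = 2-0 = 2.

2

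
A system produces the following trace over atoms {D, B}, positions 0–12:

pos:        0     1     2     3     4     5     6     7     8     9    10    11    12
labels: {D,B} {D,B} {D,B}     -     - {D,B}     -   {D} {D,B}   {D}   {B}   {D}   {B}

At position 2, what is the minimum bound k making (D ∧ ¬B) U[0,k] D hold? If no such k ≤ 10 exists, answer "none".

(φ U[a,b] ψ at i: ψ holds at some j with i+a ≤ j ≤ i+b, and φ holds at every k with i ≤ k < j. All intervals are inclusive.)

Need earliest j ≥ 2 with D, and (D ∧ ¬B) at every k in [2,j-1].
  j=2: rhs holds (empty prefix). k = 0.

0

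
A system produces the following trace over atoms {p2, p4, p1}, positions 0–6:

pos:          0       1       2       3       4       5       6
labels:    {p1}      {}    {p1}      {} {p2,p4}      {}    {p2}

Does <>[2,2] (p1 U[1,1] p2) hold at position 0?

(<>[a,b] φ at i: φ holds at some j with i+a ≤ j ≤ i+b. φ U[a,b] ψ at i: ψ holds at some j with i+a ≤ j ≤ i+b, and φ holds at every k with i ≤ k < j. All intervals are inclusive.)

Check (p1 U[1,1] p2) at each j in [2,2]:
  j=2: fails
No position in the window satisfies it → formula fails.

False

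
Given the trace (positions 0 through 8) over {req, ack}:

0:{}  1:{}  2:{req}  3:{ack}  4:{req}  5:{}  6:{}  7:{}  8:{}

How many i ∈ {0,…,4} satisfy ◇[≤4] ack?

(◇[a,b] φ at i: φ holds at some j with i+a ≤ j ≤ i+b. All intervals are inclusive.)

Evaluate at each i in [0,4]:
  i=0: ✓ (witness j=3)
  i=1: ✓ (witness j=3)
  i=2: ✓ (witness j=3)
  i=3: ✓ (witness j=3)
  i=4: ✗ (none in [4,8])
Positions where it holds: {0, 1, 2, 3} → 4.

4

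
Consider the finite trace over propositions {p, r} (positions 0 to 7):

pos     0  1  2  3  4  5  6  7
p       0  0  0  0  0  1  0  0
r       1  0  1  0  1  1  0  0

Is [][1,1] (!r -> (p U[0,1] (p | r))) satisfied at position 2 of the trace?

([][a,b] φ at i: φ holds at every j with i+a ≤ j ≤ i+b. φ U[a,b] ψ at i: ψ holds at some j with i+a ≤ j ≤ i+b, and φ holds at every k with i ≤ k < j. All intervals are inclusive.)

False

Check (!r -> (p U[0,1] (p | r))) at every j in [3,3]:
  j=3: antecedent true; consequent fails → ✗
Fails at j=3 → formula fails.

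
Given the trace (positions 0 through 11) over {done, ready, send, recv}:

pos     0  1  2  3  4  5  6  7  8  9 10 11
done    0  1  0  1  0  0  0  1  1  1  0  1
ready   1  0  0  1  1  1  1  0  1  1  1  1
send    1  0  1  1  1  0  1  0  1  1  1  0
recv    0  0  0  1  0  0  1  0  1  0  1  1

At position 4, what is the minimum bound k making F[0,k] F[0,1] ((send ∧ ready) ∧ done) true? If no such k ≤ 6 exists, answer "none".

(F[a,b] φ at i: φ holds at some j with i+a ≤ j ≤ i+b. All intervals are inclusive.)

3

Scan j = 4,5,… for F[0,1] ((send ∧ ready) ∧ done):
  j=4: fails
  j=5: fails
  j=6: fails
  j=7: holds
First hit at j=7, so smallest k = 7-4 = 3.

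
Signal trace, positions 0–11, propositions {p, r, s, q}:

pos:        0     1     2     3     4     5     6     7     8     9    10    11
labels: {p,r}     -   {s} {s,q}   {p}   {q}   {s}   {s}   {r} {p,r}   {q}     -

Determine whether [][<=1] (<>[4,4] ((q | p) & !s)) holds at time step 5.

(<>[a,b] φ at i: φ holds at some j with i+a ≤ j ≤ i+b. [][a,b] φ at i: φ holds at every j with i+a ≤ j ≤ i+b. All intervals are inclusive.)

Yes

Check <>[4,4] ((q | p) & !s) at every j in [5,6]:
  j=5: holds (witness at 9)
  j=6: holds (witness at 10)
All positions satisfy it → formula holds.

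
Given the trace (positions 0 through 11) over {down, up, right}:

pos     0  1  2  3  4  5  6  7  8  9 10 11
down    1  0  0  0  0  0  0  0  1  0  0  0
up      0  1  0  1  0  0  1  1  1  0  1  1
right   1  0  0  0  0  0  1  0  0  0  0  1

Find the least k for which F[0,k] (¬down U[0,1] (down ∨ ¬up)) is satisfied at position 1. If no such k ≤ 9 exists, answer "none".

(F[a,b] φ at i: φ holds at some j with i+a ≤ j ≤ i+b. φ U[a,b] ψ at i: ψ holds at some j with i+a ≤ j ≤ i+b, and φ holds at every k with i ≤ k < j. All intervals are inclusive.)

0

Scan j = 1,2,… for (¬down U[0,1] (down ∨ ¬up)):
  j=1: holds
First hit at j=1, so smallest k = 1-1 = 0.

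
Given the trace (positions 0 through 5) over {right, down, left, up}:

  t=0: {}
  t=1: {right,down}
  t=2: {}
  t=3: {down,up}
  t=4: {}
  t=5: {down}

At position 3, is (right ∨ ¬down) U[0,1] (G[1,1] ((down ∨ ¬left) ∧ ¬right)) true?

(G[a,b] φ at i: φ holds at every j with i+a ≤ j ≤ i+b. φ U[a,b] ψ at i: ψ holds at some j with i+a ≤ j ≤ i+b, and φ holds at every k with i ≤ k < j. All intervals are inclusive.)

Need some j in [3,4] with G[1,1] ((down ∨ ¬left) ∧ ¬right), and (right ∨ ¬down) at every k in [3,j-1].
  j=3: G[1,1] ((down ∨ ¬left) ∧ ¬right) holds; no prefix to check → satisfied.

True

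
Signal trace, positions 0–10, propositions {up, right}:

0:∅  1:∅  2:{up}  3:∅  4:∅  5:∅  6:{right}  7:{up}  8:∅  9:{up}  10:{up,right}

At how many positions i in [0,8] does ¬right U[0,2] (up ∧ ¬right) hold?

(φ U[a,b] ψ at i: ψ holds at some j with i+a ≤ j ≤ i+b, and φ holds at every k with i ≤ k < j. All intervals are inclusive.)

Evaluate at each i in [0,8]:
  i=0: ✓ (rhs at j=2; lhs holds on [0,1])
  i=1: ✓ (rhs at j=2; lhs holds on [1,1])
  i=2: ✓ (rhs at j=2)
  i=3: ✗ (no rhs in [3,5])
  i=4: ✗ (no rhs in [4,6])
  i=5: ✗ (lhs fails at k=6 before rhs at j=7)
  i=6: ✗ (lhs fails at k=6 before rhs at j=7)
  i=7: ✓ (rhs at j=7)
  i=8: ✓ (rhs at j=9; lhs holds on [8,8])
Positions where it holds: {0, 1, 2, 7, 8} → 5.

5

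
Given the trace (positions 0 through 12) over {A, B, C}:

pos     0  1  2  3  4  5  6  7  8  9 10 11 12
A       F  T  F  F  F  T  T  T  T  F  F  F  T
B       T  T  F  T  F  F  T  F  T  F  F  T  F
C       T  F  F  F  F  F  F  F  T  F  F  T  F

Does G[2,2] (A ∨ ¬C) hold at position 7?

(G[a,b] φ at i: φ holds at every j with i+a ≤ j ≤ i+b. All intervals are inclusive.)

Yes

Check (A ∨ ¬C) at every j in [9,9]:
  j=9: true
All positions satisfy it → formula holds.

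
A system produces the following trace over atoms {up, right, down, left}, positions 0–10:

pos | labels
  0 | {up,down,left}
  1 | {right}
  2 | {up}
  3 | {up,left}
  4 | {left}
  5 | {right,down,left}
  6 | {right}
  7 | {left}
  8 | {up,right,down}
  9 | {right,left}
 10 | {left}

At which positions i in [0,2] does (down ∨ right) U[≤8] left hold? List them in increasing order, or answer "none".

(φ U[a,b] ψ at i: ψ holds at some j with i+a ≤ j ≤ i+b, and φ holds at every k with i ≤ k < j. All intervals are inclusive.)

Evaluate at each i in [0,2]:
  i=0: ✓ (rhs at j=0)
  i=1: ✗ (lhs fails at k=2 before rhs at j=3)
  i=2: ✗ (lhs fails at k=2 before rhs at j=3)

0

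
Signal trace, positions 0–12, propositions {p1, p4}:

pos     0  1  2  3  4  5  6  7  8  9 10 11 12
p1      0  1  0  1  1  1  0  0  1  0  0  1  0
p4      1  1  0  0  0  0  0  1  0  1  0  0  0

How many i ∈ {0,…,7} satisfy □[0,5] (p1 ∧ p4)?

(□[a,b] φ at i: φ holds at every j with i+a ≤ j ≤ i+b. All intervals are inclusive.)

Evaluate at each i in [0,7]:
  i=0: ✗ (fails at j=0)
  i=1: ✗ (fails at j=2)
  i=2: ✗ (fails at j=2)
  i=3: ✗ (fails at j=3)
  i=4: ✗ (fails at j=4)
  i=5: ✗ (fails at j=5)
  i=6: ✗ (fails at j=6)
  i=7: ✗ (fails at j=7)
Positions where it holds: {} → 0.

0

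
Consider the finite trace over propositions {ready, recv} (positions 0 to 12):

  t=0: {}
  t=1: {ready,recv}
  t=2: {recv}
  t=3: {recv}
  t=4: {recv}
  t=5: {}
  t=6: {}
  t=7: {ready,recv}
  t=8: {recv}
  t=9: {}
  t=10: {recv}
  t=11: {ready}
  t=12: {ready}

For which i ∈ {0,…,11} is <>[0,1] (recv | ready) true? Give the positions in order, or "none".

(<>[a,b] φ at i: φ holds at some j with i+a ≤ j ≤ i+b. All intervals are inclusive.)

0, 1, 2, 3, 4, 6, 7, 8, 9, 10, 11

Evaluate at each i in [0,11]:
  i=0: ✓ (witness j=1)
  i=1: ✓ (witness j=1)
  i=2: ✓ (witness j=2)
  i=3: ✓ (witness j=3)
  i=4: ✓ (witness j=4)
  i=5: ✗ (none in [5,6])
  i=6: ✓ (witness j=7)
  i=7: ✓ (witness j=7)
  i=8: ✓ (witness j=8)
  i=9: ✓ (witness j=10)
  i=10: ✓ (witness j=10)
  i=11: ✓ (witness j=11)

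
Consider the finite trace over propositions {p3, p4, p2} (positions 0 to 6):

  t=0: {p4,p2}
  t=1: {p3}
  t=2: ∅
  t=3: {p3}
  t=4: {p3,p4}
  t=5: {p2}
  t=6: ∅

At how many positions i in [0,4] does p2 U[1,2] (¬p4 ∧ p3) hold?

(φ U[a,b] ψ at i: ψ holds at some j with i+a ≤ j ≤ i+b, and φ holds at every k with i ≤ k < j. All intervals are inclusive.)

Evaluate at each i in [0,4]:
  i=0: ✓ (rhs at j=1; lhs holds on [0,0])
  i=1: ✗ (lhs fails at k=1 before rhs at j=3)
  i=2: ✗ (lhs fails at k=2 before rhs at j=3)
  i=3: ✗ (no rhs in [4,5])
  i=4: ✗ (no rhs in [5,6])
Positions where it holds: {0} → 1.

1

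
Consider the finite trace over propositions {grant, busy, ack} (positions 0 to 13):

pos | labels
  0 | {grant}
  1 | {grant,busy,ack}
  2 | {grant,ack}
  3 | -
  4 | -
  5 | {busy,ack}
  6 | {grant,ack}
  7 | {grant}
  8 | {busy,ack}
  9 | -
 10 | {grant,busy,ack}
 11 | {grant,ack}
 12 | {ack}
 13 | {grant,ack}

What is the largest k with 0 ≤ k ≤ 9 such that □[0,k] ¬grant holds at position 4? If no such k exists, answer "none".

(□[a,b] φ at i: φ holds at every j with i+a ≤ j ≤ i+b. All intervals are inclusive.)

¬grant must hold from j=4 onward; find where it first fails.
  j=4: holds
  j=5: holds
  j=6: fails
Holds on [4,5], so largest k = 1.

1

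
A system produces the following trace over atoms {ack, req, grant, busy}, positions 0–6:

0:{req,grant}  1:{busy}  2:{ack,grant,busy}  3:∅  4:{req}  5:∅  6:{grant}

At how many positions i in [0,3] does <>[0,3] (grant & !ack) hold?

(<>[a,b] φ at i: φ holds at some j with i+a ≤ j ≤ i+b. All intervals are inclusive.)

Evaluate at each i in [0,3]:
  i=0: ✓ (witness j=0)
  i=1: ✗ (none in [1,4])
  i=2: ✗ (none in [2,5])
  i=3: ✓ (witness j=6)
Positions where it holds: {0, 3} → 2.

2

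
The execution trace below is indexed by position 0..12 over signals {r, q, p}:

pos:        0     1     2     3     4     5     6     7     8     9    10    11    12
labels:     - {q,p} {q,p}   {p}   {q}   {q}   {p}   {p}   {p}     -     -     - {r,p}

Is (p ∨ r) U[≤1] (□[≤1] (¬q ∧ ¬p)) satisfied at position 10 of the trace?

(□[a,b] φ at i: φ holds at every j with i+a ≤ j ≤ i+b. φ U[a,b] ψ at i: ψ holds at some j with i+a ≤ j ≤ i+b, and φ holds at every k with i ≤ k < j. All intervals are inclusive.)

Need some j in [10,11] with □[≤1] (¬q ∧ ¬p), and (p ∨ r) at every k in [10,j-1].
  j=10: □[≤1] (¬q ∧ ¬p) holds; no prefix to check → satisfied.

Holds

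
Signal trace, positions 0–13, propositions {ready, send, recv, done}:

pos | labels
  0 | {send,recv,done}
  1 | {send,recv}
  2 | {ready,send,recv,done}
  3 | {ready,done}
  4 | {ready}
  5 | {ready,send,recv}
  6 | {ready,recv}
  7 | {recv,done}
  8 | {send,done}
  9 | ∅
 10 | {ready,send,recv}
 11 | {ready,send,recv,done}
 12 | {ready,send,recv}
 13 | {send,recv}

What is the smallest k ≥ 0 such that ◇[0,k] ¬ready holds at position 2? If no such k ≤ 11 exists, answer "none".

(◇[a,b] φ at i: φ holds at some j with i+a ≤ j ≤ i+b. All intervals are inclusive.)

5

Scan j = 2,3,… for ¬ready:
  j=2: fails
  j=3: fails
  j=4: fails
  j=5: fails
  j=6: fails
  j=7: holds
First hit at j=7, so smallest k = 7-2 = 5.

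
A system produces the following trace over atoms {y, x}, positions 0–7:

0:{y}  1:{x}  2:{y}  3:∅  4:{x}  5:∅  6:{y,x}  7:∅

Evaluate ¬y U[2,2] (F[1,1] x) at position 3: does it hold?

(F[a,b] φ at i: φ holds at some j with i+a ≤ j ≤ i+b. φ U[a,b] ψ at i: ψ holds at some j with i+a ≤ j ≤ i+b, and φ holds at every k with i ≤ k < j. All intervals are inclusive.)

Need some j in [5,5] with F[1,1] x, and ¬y at every k in [3,j-1].
  j=5: F[1,1] x holds; ¬y holds at every k in [3,4] → satisfied.

Holds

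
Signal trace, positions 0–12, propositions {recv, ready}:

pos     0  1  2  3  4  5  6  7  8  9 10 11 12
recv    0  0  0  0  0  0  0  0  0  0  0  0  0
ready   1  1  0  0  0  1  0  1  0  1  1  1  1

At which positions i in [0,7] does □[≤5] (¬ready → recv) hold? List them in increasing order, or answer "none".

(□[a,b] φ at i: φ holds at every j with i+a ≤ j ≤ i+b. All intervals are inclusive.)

Evaluate at each i in [0,7]:
  i=0: ✗ (fails at j=2)
  i=1: ✗ (fails at j=2)
  i=2: ✗ (fails at j=2)
  i=3: ✗ (fails at j=3)
  i=4: ✗ (fails at j=4)
  i=5: ✗ (fails at j=6)
  i=6: ✗ (fails at j=6)
  i=7: ✗ (fails at j=8)

none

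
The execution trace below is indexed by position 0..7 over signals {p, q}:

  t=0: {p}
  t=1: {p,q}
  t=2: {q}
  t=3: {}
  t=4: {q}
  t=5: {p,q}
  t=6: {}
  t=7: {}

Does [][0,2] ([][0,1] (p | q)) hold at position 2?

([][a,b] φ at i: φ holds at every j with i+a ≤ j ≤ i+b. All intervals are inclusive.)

Does not hold

Check [][0,1] (p | q) at every j in [2,4]:
  j=2: fails at 3
  j=3: fails at 3
  j=4: holds on [4,5]
Fails at j=2 → formula fails.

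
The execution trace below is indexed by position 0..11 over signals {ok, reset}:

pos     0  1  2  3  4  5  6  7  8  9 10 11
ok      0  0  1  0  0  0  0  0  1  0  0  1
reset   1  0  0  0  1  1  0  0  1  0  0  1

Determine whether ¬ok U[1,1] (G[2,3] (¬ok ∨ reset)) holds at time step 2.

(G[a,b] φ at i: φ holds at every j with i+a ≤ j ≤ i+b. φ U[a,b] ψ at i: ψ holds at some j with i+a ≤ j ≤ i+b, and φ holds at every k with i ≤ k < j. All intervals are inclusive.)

Need some j in [3,3] with G[2,3] (¬ok ∨ reset), and ¬ok at every k in [2,j-1].
  j=3: G[2,3] (¬ok ∨ reset) holds, but ¬ok fails at k=2 → not this j.
No j in the window works → until fails.

False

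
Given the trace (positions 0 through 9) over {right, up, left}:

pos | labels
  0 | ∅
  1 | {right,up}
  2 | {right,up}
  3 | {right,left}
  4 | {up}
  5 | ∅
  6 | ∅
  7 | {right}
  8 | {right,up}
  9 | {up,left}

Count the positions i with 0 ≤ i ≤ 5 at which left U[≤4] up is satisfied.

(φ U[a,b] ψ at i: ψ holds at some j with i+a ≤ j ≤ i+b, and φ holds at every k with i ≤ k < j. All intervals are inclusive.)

4

Evaluate at each i in [0,5]:
  i=0: ✗ (lhs fails at k=0 before rhs at j=1)
  i=1: ✓ (rhs at j=1)
  i=2: ✓ (rhs at j=2)
  i=3: ✓ (rhs at j=4; lhs holds on [3,3])
  i=4: ✓ (rhs at j=4)
  i=5: ✗ (lhs fails at k=5 before rhs at j=8)
Positions where it holds: {1, 2, 3, 4} → 4.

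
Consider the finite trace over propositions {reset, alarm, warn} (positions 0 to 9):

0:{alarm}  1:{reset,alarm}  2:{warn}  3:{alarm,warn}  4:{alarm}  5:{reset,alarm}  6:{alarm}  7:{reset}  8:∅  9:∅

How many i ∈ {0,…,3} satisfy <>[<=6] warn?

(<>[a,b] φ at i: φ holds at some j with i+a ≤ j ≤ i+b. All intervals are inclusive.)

4

Evaluate at each i in [0,3]:
  i=0: ✓ (witness j=2)
  i=1: ✓ (witness j=2)
  i=2: ✓ (witness j=2)
  i=3: ✓ (witness j=3)
Positions where it holds: {0, 1, 2, 3} → 4.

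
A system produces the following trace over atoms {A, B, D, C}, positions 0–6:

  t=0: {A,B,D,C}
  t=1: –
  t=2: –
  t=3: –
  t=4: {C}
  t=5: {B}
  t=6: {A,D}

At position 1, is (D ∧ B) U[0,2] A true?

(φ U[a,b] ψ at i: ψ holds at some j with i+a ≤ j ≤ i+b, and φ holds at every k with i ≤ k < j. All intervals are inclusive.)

Need some j in [1,3] with A, and (D ∧ B) at every k in [1,j-1].
  j=1: A false.
  j=2: A false.
  j=3: A false.
No j in the window works → until fails.

No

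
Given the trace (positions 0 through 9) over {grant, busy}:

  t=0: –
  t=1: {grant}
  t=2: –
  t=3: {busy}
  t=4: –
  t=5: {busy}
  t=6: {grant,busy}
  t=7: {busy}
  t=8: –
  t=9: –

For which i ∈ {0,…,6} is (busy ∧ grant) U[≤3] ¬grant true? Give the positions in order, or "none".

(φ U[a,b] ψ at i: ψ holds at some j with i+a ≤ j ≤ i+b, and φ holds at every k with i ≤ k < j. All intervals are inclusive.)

0, 2, 3, 4, 5, 6

Evaluate at each i in [0,6]:
  i=0: ✓ (rhs at j=0)
  i=1: ✗ (lhs fails at k=1 before rhs at j=2)
  i=2: ✓ (rhs at j=2)
  i=3: ✓ (rhs at j=3)
  i=4: ✓ (rhs at j=4)
  i=5: ✓ (rhs at j=5)
  i=6: ✓ (rhs at j=7; lhs holds on [6,6])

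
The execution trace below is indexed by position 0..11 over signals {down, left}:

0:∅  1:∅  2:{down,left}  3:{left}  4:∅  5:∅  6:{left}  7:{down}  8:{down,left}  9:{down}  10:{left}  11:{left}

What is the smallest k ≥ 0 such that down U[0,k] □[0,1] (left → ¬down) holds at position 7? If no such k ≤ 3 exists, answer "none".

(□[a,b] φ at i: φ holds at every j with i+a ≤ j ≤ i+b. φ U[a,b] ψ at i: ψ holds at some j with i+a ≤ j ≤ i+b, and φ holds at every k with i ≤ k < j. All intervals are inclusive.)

2

Need earliest j ≥ 7 with □[0,1] (left → ¬down), and down at every k in [7,j-1].
  j=7: rhs fails.
  j=8: rhs fails.
  j=9: rhs holds; lhs holds on [7,8]. k = 2.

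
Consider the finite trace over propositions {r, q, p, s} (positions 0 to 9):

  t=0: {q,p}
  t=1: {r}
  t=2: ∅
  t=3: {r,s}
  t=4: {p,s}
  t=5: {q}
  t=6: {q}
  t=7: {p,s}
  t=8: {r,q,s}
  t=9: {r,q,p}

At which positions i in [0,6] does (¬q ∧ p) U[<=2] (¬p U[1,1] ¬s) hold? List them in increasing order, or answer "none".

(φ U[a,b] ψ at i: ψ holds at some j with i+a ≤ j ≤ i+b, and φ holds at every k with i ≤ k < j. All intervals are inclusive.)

1, 4, 5

Evaluate at each i in [0,6]:
  i=0: ✗ (lhs fails at k=0 before rhs at j=1)
  i=1: ✓ (rhs at j=1)
  i=2: ✗ (no rhs in [2,4])
  i=3: ✗ (lhs fails at k=3 before rhs at j=5)
  i=4: ✓ (rhs at j=5; lhs holds on [4,4])
  i=5: ✓ (rhs at j=5)
  i=6: ✗ (lhs fails at k=6 before rhs at j=8)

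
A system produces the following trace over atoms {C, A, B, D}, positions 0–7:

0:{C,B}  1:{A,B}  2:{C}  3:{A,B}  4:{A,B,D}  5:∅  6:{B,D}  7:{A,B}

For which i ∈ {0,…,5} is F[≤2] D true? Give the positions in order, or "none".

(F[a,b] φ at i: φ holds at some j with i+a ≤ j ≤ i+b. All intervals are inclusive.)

Evaluate at each i in [0,5]:
  i=0: ✗ (none in [0,2])
  i=1: ✗ (none in [1,3])
  i=2: ✓ (witness j=4)
  i=3: ✓ (witness j=4)
  i=4: ✓ (witness j=4)
  i=5: ✓ (witness j=6)

2, 3, 4, 5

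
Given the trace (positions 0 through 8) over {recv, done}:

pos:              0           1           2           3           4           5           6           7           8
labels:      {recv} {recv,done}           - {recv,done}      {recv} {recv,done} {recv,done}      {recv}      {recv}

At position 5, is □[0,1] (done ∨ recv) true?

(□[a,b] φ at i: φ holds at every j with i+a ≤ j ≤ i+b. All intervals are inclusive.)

True

Check (done ∨ recv) at every j in [5,6]:
  j=5: true
  j=6: true
All positions satisfy it → formula holds.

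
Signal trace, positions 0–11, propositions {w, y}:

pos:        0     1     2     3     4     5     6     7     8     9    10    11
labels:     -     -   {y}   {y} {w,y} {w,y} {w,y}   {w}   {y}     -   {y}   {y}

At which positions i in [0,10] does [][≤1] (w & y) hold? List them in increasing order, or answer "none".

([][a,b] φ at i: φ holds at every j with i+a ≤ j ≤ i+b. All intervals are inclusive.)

4, 5

Evaluate at each i in [0,10]:
  i=0: ✗ (fails at j=0)
  i=1: ✗ (fails at j=1)
  i=2: ✗ (fails at j=2)
  i=3: ✗ (fails at j=3)
  i=4: ✓ (all of [4,5])
  i=5: ✓ (all of [5,6])
  i=6: ✗ (fails at j=7)
  i=7: ✗ (fails at j=7)
  i=8: ✗ (fails at j=8)
  i=9: ✗ (fails at j=9)
  i=10: ✗ (fails at j=10)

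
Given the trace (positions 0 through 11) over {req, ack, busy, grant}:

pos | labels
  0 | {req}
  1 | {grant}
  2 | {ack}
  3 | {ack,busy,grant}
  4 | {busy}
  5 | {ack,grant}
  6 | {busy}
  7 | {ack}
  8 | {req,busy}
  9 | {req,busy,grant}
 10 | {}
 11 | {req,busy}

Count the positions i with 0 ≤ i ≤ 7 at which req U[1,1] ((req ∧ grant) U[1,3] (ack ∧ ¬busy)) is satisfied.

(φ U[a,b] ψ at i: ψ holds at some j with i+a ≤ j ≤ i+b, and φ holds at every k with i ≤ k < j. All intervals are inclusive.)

Evaluate at each i in [0,7]:
  i=0: ✗ (no rhs in [1,1])
  i=1: ✗ (no rhs in [2,2])
  i=2: ✗ (no rhs in [3,3])
  i=3: ✗ (no rhs in [4,4])
  i=4: ✗ (no rhs in [5,5])
  i=5: ✗ (no rhs in [6,6])
  i=6: ✗ (no rhs in [7,7])
  i=7: ✗ (no rhs in [8,8])
Positions where it holds: {} → 0.

0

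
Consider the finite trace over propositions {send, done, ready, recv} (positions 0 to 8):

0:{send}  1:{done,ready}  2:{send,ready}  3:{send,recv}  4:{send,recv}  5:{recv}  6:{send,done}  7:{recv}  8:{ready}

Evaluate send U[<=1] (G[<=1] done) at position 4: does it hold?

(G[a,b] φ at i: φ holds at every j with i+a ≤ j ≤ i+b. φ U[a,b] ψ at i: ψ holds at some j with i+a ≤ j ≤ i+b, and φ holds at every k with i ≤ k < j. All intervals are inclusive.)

Does not hold

Need some j in [4,5] with G[<=1] done, and send at every k in [4,j-1].
  j=4: G[<=1] done — fails at 4.
  j=5: G[<=1] done — fails at 5.
No j in the window works → until fails.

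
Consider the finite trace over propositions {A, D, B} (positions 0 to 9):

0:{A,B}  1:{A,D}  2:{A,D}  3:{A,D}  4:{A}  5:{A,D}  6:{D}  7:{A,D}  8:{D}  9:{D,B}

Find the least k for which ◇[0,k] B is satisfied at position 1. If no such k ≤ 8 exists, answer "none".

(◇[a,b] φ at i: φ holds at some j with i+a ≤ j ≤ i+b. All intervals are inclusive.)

Scan j = 1,2,… for B:
  j=1: fails
  j=2: fails
  j=3: fails
  j=4: fails
  j=5: fails
  j=6: fails
  j=7: fails
  j=8: fails
  j=9: holds
First hit at j=9, so smallest k = 9-1 = 8.

8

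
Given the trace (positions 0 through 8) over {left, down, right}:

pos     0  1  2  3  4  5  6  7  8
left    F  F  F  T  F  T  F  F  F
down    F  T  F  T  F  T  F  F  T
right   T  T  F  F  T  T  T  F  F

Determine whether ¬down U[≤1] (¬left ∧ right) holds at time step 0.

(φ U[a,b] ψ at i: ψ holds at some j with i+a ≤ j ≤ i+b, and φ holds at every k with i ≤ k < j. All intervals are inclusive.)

Need some j in [0,1] with (¬left ∧ right), and ¬down at every k in [0,j-1].
  j=0: (¬left ∧ right) holds; no prefix to check → satisfied.

Holds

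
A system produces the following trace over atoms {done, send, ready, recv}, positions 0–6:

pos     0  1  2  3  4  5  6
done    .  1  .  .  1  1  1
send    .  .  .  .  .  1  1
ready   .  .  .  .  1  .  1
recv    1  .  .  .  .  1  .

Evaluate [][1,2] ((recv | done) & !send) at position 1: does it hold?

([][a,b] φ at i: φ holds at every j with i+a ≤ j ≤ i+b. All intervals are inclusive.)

False

Check ((recv | done) & !send) at every j in [2,3]:
  j=2: false
  j=3: false
Fails at j=2 → formula fails.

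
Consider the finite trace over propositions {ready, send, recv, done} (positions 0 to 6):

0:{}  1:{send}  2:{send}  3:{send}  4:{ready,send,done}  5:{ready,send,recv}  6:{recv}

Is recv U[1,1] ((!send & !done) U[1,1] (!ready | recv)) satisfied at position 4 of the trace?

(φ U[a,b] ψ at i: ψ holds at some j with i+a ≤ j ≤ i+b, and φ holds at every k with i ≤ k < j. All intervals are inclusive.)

Need some j in [5,5] with ((!send & !done) U[1,1] (!ready | recv)), and recv at every k in [4,j-1].
  j=5: ((!send & !done) U[1,1] (!ready | recv)) — fails.
No j in the window works → until fails.

No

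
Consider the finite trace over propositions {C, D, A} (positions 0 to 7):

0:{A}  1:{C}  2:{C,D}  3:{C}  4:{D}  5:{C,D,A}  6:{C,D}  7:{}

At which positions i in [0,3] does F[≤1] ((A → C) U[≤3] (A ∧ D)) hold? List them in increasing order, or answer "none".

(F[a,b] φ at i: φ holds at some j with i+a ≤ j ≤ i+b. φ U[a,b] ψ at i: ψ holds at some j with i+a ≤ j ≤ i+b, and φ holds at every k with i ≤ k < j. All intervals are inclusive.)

1, 2, 3

Evaluate at each i in [0,3]:
  i=0: ✗ (none in [0,1])
  i=1: ✓ (witness j=2)
  i=2: ✓ (witness j=2)
  i=3: ✓ (witness j=3)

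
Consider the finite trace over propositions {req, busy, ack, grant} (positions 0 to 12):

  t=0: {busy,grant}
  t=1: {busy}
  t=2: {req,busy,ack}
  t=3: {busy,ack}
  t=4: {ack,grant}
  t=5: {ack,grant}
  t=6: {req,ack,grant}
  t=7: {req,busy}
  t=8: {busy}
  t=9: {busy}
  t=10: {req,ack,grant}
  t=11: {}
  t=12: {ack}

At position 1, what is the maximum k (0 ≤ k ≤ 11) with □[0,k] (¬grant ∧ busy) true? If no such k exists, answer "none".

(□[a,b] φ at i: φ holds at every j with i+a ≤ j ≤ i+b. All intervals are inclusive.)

(¬grant ∧ busy) must hold from j=1 onward; find where it first fails.
  j=1: holds
  j=2: holds
  j=3: holds
  j=4: fails
Holds on [1,3], so largest k = 2.

2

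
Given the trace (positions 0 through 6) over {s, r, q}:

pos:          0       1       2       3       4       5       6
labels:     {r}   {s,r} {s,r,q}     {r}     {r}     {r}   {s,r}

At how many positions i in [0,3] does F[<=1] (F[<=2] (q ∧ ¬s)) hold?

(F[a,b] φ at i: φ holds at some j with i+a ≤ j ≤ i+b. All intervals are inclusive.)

Evaluate at each i in [0,3]:
  i=0: ✗ (none in [0,1])
  i=1: ✗ (none in [1,2])
  i=2: ✗ (none in [2,3])
  i=3: ✗ (none in [3,4])
Positions where it holds: {} → 0.

0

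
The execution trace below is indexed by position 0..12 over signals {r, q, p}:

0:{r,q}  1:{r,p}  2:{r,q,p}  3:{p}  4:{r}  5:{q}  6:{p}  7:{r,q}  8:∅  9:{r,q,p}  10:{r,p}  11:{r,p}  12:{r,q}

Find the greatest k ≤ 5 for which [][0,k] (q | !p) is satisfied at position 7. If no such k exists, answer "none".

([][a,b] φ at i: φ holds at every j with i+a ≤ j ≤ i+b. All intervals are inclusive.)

(q | !p) must hold from j=7 onward; find where it first fails.
  j=7: holds
  j=8: holds
  j=9: holds
  j=10: fails
Holds on [7,9], so largest k = 2.

2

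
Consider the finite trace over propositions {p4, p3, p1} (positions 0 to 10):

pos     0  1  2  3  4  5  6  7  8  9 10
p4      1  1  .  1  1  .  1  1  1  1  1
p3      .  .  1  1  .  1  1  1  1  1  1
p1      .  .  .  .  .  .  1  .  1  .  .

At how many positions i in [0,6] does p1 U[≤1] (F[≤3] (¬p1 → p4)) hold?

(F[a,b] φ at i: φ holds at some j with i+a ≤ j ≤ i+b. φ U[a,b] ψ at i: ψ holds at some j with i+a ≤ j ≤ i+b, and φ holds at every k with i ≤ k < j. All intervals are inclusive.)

Evaluate at each i in [0,6]:
  i=0: ✓ (rhs at j=0)
  i=1: ✓ (rhs at j=1)
  i=2: ✓ (rhs at j=2)
  i=3: ✓ (rhs at j=3)
  i=4: ✓ (rhs at j=4)
  i=5: ✓ (rhs at j=5)
  i=6: ✓ (rhs at j=6)
Positions where it holds: {0, 1, 2, 3, 4, 5, 6} → 7.

7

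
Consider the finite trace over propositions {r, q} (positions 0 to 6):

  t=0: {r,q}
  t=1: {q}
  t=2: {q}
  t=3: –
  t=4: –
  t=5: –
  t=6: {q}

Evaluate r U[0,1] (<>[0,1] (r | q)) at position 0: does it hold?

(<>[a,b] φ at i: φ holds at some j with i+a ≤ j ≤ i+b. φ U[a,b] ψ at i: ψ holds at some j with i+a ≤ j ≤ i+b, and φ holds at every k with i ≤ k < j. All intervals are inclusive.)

Need some j in [0,1] with <>[0,1] (r | q), and r at every k in [0,j-1].
  j=0: <>[0,1] (r | q) holds; no prefix to check → satisfied.

True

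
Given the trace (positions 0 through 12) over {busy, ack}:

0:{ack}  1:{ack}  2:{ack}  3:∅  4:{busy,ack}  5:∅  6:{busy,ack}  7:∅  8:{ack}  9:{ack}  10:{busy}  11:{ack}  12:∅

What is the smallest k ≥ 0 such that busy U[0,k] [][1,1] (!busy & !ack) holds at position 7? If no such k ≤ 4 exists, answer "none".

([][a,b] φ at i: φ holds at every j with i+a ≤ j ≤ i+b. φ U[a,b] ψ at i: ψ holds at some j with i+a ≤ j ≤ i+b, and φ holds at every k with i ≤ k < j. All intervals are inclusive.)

Need earliest j ≥ 7 with [][1,1] (!busy & !ack), and busy at every k in [7,j-1].
  j=7: rhs fails.
  j=8: rhs fails.
  j=9: rhs fails.
  j=10: rhs fails.
  j=11: rhs holds but lhs fails at k=7.
No witness within the range → none.

none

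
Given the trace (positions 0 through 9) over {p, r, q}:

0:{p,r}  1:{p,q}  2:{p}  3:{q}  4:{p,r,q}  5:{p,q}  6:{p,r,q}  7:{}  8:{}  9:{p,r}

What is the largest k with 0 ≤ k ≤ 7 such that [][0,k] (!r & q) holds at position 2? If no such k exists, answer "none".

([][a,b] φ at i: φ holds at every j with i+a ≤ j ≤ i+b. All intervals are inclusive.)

none

(!r & q) must hold from j=2 onward; find where it first fails.
  j=2: fails → no k works.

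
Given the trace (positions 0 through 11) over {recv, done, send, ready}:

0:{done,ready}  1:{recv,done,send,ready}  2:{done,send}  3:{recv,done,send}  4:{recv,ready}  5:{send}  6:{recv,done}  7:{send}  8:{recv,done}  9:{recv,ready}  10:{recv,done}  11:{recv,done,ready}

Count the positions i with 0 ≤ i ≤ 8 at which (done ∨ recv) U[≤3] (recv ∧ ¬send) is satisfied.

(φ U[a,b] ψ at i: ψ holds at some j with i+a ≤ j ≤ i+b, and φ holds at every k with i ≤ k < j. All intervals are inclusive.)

Evaluate at each i in [0,8]:
  i=0: ✗ (no rhs in [0,3])
  i=1: ✓ (rhs at j=4; lhs holds on [1,3])
  i=2: ✓ (rhs at j=4; lhs holds on [2,3])
  i=3: ✓ (rhs at j=4; lhs holds on [3,3])
  i=4: ✓ (rhs at j=4)
  i=5: ✗ (lhs fails at k=5 before rhs at j=6)
  i=6: ✓ (rhs at j=6)
  i=7: ✗ (lhs fails at k=7 before rhs at j=8)
  i=8: ✓ (rhs at j=8)
Positions where it holds: {1, 2, 3, 4, 6, 8} → 6.

6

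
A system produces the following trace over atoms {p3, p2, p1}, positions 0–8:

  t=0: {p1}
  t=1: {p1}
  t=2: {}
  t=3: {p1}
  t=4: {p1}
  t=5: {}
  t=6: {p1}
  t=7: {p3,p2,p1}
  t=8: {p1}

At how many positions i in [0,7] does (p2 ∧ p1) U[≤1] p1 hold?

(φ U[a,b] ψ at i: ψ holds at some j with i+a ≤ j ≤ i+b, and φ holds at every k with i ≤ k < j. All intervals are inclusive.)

Evaluate at each i in [0,7]:
  i=0: ✓ (rhs at j=0)
  i=1: ✓ (rhs at j=1)
  i=2: ✗ (lhs fails at k=2 before rhs at j=3)
  i=3: ✓ (rhs at j=3)
  i=4: ✓ (rhs at j=4)
  i=5: ✗ (lhs fails at k=5 before rhs at j=6)
  i=6: ✓ (rhs at j=6)
  i=7: ✓ (rhs at j=7)
Positions where it holds: {0, 1, 3, 4, 6, 7} → 6.

6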